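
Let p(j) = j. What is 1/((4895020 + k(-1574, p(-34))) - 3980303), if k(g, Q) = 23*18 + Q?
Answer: 1/915097 ≈ 1.0928e-6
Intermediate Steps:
k(g, Q) = 414 + Q
1/((4895020 + k(-1574, p(-34))) - 3980303) = 1/((4895020 + (414 - 34)) - 3980303) = 1/((4895020 + 380) - 3980303) = 1/(4895400 - 3980303) = 1/915097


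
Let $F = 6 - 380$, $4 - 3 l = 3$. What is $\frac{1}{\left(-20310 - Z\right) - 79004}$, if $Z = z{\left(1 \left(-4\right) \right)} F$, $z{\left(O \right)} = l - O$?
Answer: $- \frac{3}{293080} \approx -1.0236 \cdot 10^{-5}$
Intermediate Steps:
$l = \frac{1}{3}$ ($l = \frac{4}{3} - 1 = \frac{1}{3} \approx 0.33333$)
$z{\left(O \right)} = \frac{1}{3} - O$
$F = -374$ ($F = 6 - 380 = -374$)
$Z = - \frac{4862}{3}$ ($Z = \left(\frac{1}{3} - 1 \left(-4\right)\right) \left(-374\right) = \left(\frac{1}{3} - -4\right) \left(-374\right) = \left(\frac{1}{3} + 4\right) \left(-374\right) = \frac{13}{3} \left(-374\right) = - \frac{4862}{3} \approx -1620.7$)
$\frac{1}{\left(-20310 - Z\right) - 79004} = \frac{1}{\left(-20310 - - \frac{4862}{3}\right) - 79004} = \frac{1}{\left(-20310 + \frac{4862}{3}\right) - 79004} = \frac{1}{- \frac{56068}{3} - 79004} = \frac{1}{- \frac{293080}{3}} = - \frac{3}{293080}$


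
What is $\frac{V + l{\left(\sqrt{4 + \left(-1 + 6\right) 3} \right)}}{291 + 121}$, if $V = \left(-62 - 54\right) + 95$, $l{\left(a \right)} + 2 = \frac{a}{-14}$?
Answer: $- \frac{23}{412} - \frac{\sqrt{19}}{5768} \approx -0.056581$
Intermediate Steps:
$l{\left(a \right)} = -2 - \frac{a}{14}$ ($l{\left(a \right)} = -2 + \frac{a}{-14} = -2 + a \left(- \frac{1}{14}\right) = -2 - \frac{a}{14}$)
$V = -21$ ($V = -116 + 95 = -21$)
$\frac{V + l{\left(\sqrt{4 + \left(-1 + 6\right) 3} \right)}}{291 + 121} = \frac{-21 - \left(2 + \frac{\sqrt{4 + \left(-1 + 6\right) 3}}{14}\right)}{291 + 121} = \frac{-21 - \left(2 + \frac{\sqrt{4 + 5 \cdot 3}}{14}\right)}{412} = \left(-21 - \left(2 + \frac{\sqrt{4 + 15}}{14}\right)\right) \frac{1}{412} = \left(-21 - \left(2 + \frac{\sqrt{19}}{14}\right)\right) \frac{1}{412} = \left(-23 - \frac{\sqrt{19}}{14}\right) \frac{1}{412} = - \frac{23}{412} - \frac{\sqrt{19}}{5768}$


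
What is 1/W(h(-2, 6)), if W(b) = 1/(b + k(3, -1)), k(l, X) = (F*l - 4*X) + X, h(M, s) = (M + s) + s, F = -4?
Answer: 1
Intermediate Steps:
h(M, s) = M + 2*s
k(l, X) = -4*l - 3*X (k(l, X) = (-4*l - 4*X) + X = (-4*X - 4*l) + X = -4*l - 3*X)
W(b) = 1/(-9 + b) (W(b) = 1/(b + (-4*3 - 3*(-1))) = 1/(b + (-12 + 3)) = 1/(b - 9) = 1/(-9 + b))
1/W(h(-2, 6)) = 1/(1/(-9 + (-2 + 2*6))) = 1/(1/(-9 + (-2 + 12))) = 1/(1/(-9 + 10)) = 1/(1/1) = 1/1 = 1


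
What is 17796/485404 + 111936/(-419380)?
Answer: -2929430979/12723045595 ≈ -0.23025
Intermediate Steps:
17796/485404 + 111936/(-419380) = 17796*(1/485404) + 111936*(-1/419380) = 4449/121351 - 27984/104845 = -2929430979/12723045595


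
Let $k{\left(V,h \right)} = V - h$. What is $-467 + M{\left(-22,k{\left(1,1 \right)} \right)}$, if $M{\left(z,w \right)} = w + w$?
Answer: $-467$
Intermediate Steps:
$M{\left(z,w \right)} = 2 w$
$-467 + M{\left(-22,k{\left(1,1 \right)} \right)} = -467 + 2 \left(1 - 1\right) = -467 + 2 \cdot 0 = -467 + 0 = -467$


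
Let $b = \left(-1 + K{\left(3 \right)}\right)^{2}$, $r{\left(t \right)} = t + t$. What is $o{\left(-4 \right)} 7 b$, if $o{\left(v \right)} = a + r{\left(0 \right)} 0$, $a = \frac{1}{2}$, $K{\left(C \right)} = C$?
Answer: $14$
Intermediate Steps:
$a = \frac{1}{2} \approx 0.5$
$r{\left(t \right)} = 2 t$
$o{\left(v \right)} = \frac{1}{2}$ ($o{\left(v \right)} = \frac{1}{2} + 2 \cdot 0 \cdot 0 = \frac{1}{2} + 0 \cdot 0 = \frac{1}{2} + 0 = \frac{1}{2}$)
$b = 4$ ($b = \left(-1 + 3\right)^{2} = 2^{2} = 4$)
$o{\left(-4 \right)} 7 b = \frac{1}{2} \cdot 7 \cdot 4 = \frac{7}{2} \cdot 4 = 14$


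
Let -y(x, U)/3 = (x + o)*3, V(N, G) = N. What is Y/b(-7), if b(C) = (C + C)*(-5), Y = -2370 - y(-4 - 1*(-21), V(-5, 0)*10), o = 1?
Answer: -1104/35 ≈ -31.543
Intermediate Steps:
y(x, U) = -9 - 9*x (y(x, U) = -3*(x + 1)*3 = -3*(1 + x)*3 = -3*(3 + 3*x) = -9 - 9*x)
Y = -2208 (Y = -2370 - (-9 - 9*(-4 - 1*(-21))) = -2370 - (-9 - 9*(-4 + 21)) = -2370 - (-9 - 9*17) = -2370 - (-9 - 153) = -2370 - 1*(-162) = -2370 + 162 = -2208)
b(C) = -10*C (b(C) = (2*C)*(-5) = -10*C)
Y/b(-7) = -2208/((-10*(-7))) = -2208/70 = -2208*1/70 = -1104/35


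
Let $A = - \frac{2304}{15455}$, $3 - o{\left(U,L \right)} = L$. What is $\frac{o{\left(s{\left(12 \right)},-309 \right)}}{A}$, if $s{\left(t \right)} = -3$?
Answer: $- \frac{200915}{96} \approx -2092.9$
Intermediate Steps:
$o{\left(U,L \right)} = 3 - L$
$A = - \frac{2304}{15455}$ ($A = \left(-2304\right) \frac{1}{15455} = - \frac{2304}{15455} \approx -0.14908$)
$\frac{o{\left(s{\left(12 \right)},-309 \right)}}{A} = \frac{3 - -309}{- \frac{2304}{15455}} = \left(3 + 309\right) \left(- \frac{15455}{2304}\right) = 312 \left(- \frac{15455}{2304}\right) = - \frac{200915}{96}$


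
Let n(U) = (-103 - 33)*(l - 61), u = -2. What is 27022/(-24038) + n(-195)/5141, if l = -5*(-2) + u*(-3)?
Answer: 4096229/61789679 ≈ 0.066293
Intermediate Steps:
l = 16 (l = -5*(-2) - 2*(-3) = 10 + 6 = 16)
n(U) = 6120 (n(U) = (-103 - 33)*(16 - 61) = -136*(-45) = 6120)
27022/(-24038) + n(-195)/5141 = 27022/(-24038) + 6120/5141 = 27022*(-1/24038) + 6120*(1/5141) = -13511/12019 + 6120/5141 = 4096229/61789679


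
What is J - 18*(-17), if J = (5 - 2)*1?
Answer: 309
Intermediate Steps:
J = 3 (J = 3*1 = 3)
J - 18*(-17) = 3 - 18*(-17) = 3 + 306 = 309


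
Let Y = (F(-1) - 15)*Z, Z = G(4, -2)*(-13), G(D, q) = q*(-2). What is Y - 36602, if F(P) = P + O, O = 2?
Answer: -35874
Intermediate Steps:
G(D, q) = -2*q
F(P) = 2 + P (F(P) = P + 2 = 2 + P)
Z = -52 (Z = -2*(-2)*(-13) = 4*(-13) = -52)
Y = 728 (Y = ((2 - 1) - 15)*(-52) = (1 - 15)*(-52) = -14*(-52) = 728)
Y - 36602 = 728 - 36602 = -35874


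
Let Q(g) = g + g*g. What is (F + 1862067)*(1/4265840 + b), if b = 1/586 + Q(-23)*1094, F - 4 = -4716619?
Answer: -493761679493592785841/312472780 ≈ -1.5802e+12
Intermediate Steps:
Q(g) = g + g²
F = -4716615 (F = 4 - 4716619 = -4716615)
b = 324388505/586 (b = 1/586 - 23*(1 - 23)*1094 = 1/586 - 23*(-22)*1094 = 1/586 + 506*1094 = 1/586 + 553564 = 324388505/586 ≈ 5.5356e+5)
(F + 1862067)*(1/4265840 + b) = (-4716615 + 1862067)*(1/4265840 + 324388505/586) = -2854548*(1/4265840 + 324388505/586) = -2854548*691894730084893/1249891120 = -493761679493592785841/312472780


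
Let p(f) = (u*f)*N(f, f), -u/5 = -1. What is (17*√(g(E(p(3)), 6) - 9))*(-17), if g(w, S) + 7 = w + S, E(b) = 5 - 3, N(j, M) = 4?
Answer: -578*I*√2 ≈ -817.42*I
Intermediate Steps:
u = 5 (u = -5*(-1) = 5)
p(f) = 20*f (p(f) = (5*f)*4 = 20*f)
E(b) = 2
g(w, S) = -7 + S + w (g(w, S) = -7 + (w + S) = -7 + (S + w) = -7 + S + w)
(17*√(g(E(p(3)), 6) - 9))*(-17) = (17*√((-7 + 6 + 2) - 9))*(-17) = (17*√(1 - 9))*(-17) = (17*√(-8))*(-17) = (17*(2*I*√2))*(-17) = (34*I*√2)*(-17) = -578*I*√2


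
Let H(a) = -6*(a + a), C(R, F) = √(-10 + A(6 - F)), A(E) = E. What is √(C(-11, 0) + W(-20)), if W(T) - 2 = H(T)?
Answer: √(242 + 2*I) ≈ 15.556 + 0.06428*I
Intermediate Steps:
C(R, F) = √(-4 - F) (C(R, F) = √(-10 + (6 - F)) = √(-4 - F))
H(a) = -12*a
W(T) = 2 - 12*T
√(C(-11, 0) + W(-20)) = √(√(-4 - 1*0) + (2 - 12*(-20))) = √(√(-4 + 0) + (2 + 240)) = √(√(-4) + 242) = √(2*I + 242) = √(242 + 2*I)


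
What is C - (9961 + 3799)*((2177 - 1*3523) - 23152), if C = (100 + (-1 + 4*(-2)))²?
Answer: 337100761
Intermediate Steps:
C = 8281 (C = (100 + (-1 - 8))² = (100 - 9)² = 91² = 8281)
C - (9961 + 3799)*((2177 - 1*3523) - 23152) = 8281 - (9961 + 3799)*((2177 - 1*3523) - 23152) = 8281 - 13760*((2177 - 3523) - 23152) = 8281 - 13760*(-1346 - 23152) = 8281 - 13760*(-24498) = 8281 - 1*(-337092480) = 8281 + 337092480 = 337100761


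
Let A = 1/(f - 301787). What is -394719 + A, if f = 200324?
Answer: -40049373898/101463 ≈ -3.9472e+5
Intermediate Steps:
A = -1/101463 (A = 1/(200324 - 301787) = 1/(-101463) = -1/101463 ≈ -9.8558e-6)
-394719 + A = -394719 - 1/101463 = -40049373898/101463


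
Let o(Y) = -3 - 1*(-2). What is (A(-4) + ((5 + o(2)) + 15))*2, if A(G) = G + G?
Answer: 22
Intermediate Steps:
o(Y) = -1 (o(Y) = -3 + 2 = -1)
A(G) = 2*G
(A(-4) + ((5 + o(2)) + 15))*2 = (2*(-4) + ((5 - 1) + 15))*2 = (-8 + (4 + 15))*2 = (-8 + 19)*2 = 11*2 = 22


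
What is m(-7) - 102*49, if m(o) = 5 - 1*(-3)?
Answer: -4990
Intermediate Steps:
m(o) = 8 (m(o) = 5 + 3 = 8)
m(-7) - 102*49 = 8 - 102*49 = 8 - 4998 = -4990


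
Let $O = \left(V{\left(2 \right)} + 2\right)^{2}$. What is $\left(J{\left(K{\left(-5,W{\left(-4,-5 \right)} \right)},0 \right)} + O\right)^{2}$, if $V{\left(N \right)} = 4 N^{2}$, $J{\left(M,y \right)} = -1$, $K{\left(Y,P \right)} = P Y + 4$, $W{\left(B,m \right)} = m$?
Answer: $104329$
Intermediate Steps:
$K{\left(Y,P \right)} = 4 + P Y$
$O = 324$ ($O = \left(4 \cdot 2^{2} + 2\right)^{2} = \left(4 \cdot 4 + 2\right)^{2} = \left(16 + 2\right)^{2} = 18^{2} = 324$)
$\left(J{\left(K{\left(-5,W{\left(-4,-5 \right)} \right)},0 \right)} + O\right)^{2} = \left(-1 + 324\right)^{2} = 323^{2} = 104329$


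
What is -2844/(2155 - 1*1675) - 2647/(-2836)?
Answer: -141563/28360 ≈ -4.9916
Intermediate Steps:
-2844/(2155 - 1*1675) - 2647/(-2836) = -2844/(2155 - 1675) - 2647*(-1/2836) = -2844/480 + 2647/2836 = -2844*1/480 + 2647/2836 = -237/40 + 2647/2836 = -141563/28360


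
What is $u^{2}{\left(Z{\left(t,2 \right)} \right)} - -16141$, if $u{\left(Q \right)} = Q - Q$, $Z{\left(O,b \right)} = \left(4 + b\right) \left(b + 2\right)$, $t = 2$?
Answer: $16141$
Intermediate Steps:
$Z{\left(O,b \right)} = \left(2 + b\right) \left(4 + b\right)$ ($Z{\left(O,b \right)} = \left(4 + b\right) \left(2 + b\right) = \left(2 + b\right) \left(4 + b\right)$)
$u{\left(Q \right)} = 0$
$u^{2}{\left(Z{\left(t,2 \right)} \right)} - -16141 = 0^{2} - -16141 = 0 + 16141 = 16141$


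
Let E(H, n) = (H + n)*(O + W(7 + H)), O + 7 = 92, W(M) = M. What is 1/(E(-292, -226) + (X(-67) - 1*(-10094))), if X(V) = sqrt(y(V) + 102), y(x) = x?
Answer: 16242/1846617943 - sqrt(35)/12926325601 ≈ 8.7951e-6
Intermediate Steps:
O = 85 (O = -7 + 92 = 85)
X(V) = sqrt(102 + V) (X(V) = sqrt(V + 102) = sqrt(102 + V))
E(H, n) = (92 + H)*(H + n) (E(H, n) = (H + n)*(85 + (7 + H)) = (H + n)*(92 + H) = (92 + H)*(H + n))
1/(E(-292, -226) + (X(-67) - 1*(-10094))) = 1/(((-292)**2 + 92*(-292) + 92*(-226) - 292*(-226)) + (sqrt(102 - 67) - 1*(-10094))) = 1/((85264 - 26864 - 20792 + 65992) + (sqrt(35) + 10094)) = 1/(103600 + (10094 + sqrt(35))) = 1/(113694 + sqrt(35))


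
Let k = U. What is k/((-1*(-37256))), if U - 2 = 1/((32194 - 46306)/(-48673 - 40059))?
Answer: 4177/18777024 ≈ 0.00022245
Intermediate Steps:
U = 4177/504 (U = 2 + 1/((32194 - 46306)/(-48673 - 40059)) = 2 + 1/(-14112/(-88732)) = 2 + 1/(-14112*(-1/88732)) = 2 + 1/(504/3169) = 2 + 3169/504 = 4177/504 ≈ 8.2877)
k = 4177/504 ≈ 8.2877
k/((-1*(-37256))) = 4177/(504*((-1*(-37256)))) = (4177/504)/37256 = (4177/504)*(1/37256) = 4177/18777024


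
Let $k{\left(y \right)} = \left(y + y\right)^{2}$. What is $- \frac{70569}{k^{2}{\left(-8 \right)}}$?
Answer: $- \frac{70569}{65536} \approx -1.0768$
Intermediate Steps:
$k{\left(y \right)} = 4 y^{2}$ ($k{\left(y \right)} = \left(2 y\right)^{2} = 4 y^{2}$)
$- \frac{70569}{k^{2}{\left(-8 \right)}} = - \frac{70569}{\left(4 \left(-8\right)^{2}\right)^{2}} = - \frac{70569}{\left(4 \cdot 64\right)^{2}} = - \frac{70569}{256^{2}} = - \frac{70569}{65536}$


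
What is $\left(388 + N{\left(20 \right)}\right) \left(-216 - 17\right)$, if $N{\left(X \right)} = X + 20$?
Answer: $-99724$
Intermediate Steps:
$N{\left(X \right)} = 20 + X$
$\left(388 + N{\left(20 \right)}\right) \left(-216 - 17\right) = \left(388 + \left(20 + 20\right)\right) \left(-216 - 17\right) = \left(388 + 40\right) \left(-233\right) = 428 \left(-233\right) = -99724$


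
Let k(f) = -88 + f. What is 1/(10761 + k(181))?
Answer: 1/10854 ≈ 9.2132e-5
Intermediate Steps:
1/(10761 + k(181)) = 1/(10761 + (-88 + 181)) = 1/(10761 + 93) = 1/10854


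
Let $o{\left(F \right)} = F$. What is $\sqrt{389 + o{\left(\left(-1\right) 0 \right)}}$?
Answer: $\sqrt{389} \approx 19.723$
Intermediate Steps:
$\sqrt{389 + o{\left(\left(-1\right) 0 \right)}} = \sqrt{389 - 0} = \sqrt{389 + 0} = \sqrt{389}$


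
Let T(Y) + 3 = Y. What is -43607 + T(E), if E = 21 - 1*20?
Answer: -43609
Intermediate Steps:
E = 1 (E = 21 - 20 = 1)
T(Y) = -3 + Y
-43607 + T(E) = -43607 + (-3 + 1) = -43607 - 2 = -43609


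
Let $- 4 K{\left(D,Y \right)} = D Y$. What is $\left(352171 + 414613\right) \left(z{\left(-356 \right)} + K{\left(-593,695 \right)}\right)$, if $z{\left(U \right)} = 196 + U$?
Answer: $78881945520$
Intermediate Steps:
$K{\left(D,Y \right)} = - \frac{D Y}{4}$
$\left(352171 + 414613\right) \left(z{\left(-356 \right)} + K{\left(-593,695 \right)}\right) = \left(352171 + 414613\right) \left(\left(196 - 356\right) - \left(- \frac{593}{4}\right) 695\right) = 766784 \left(-160 + \frac{412135}{4}\right) = 766784 \cdot \frac{411495}{4} = 78881945520$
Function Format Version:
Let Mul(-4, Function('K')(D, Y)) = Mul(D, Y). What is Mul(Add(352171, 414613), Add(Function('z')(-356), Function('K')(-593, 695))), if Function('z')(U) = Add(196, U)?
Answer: 78881945520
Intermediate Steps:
Function('K')(D, Y) = Mul(Rational(-1, 4), D, Y) (Function('K')(D, Y) = Mul(Rational(-1, 4), Mul(D, Y)) = Mul(Rational(-1, 4), D, Y))
Mul(Add(352171, 414613), Add(Function('z')(-356), Function('K')(-593, 695))) = Mul(Add(352171, 414613), Add(Add(196, -356), Mul(Rational(-1, 4), -593, 695))) = Mul(766784, Add(-160, Rational(412135, 4))) = Mul(766784, Rational(411495, 4)) = 78881945520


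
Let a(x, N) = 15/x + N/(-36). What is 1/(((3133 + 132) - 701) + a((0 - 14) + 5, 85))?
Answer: 36/92159 ≈ 0.00039063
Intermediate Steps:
a(x, N) = 15/x - N/36 (a(x, N) = 15/x + N*(-1/36) = 15/x - N/36)
1/(((3133 + 132) - 701) + a((0 - 14) + 5, 85)) = 1/(((3133 + 132) - 701) + (15/((0 - 14) + 5) - 1/36*85)) = 1/((3265 - 701) + (15/(-14 + 5) - 85/36)) = 1/(2564 + (15/(-9) - 85/36)) = 1/(2564 + (15*(-⅑) - 85/36)) = 1/(2564 + (-5/3 - 85/36)) = 1/(2564 - 145/36) = 1/(92159/36) = 36/92159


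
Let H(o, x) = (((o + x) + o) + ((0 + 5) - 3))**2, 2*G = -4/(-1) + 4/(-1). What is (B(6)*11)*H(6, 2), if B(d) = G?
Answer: 0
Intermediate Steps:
G = 0 (G = (-4/(-1) + 4/(-1))/2 = (-4*(-1) + 4*(-1))/2 = (4 - 4)/2 = (1/2)*0 = 0)
H(o, x) = (2 + x + 2*o)**2 (H(o, x) = ((x + 2*o) + (5 - 3))**2 = ((x + 2*o) + 2)**2 = (2 + x + 2*o)**2)
B(d) = 0
(B(6)*11)*H(6, 2) = (0*11)*(2 + 2 + 2*6)**2 = 0*(2 + 2 + 12)**2 = 0*16**2 = 0*256 = 0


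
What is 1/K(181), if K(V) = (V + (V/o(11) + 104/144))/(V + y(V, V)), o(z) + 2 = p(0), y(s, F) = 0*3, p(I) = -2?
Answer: 6516/4913 ≈ 1.3263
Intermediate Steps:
y(s, F) = 0
o(z) = -4 (o(z) = -2 - 2 = -4)
K(V) = (13/18 + 3*V/4)/V (K(V) = (V + (V/(-4) + 104/144))/(V + 0) = (V + (V*(-1/4) + 104*(1/144)))/V = (V + (-V/4 + 13/18))/V = (V + (13/18 - V/4))/V = (13/18 + 3*V/4)/V)
1/K(181) = 1/((1/36)*(26 + 27*181)/181) = 1/((1/36)*(1/181)*(26 + 4887)) = 1/((1/36)*(1/181)*4913) = 1/(4913/6516) = 6516/4913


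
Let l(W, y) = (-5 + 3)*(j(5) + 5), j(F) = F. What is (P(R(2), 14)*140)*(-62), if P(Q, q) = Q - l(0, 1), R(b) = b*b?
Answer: -208320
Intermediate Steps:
l(W, y) = -20 (l(W, y) = (-5 + 3)*(5 + 5) = -2*10 = -20)
R(b) = b**2
P(Q, q) = 20 + Q (P(Q, q) = Q - 1*(-20) = Q + 20 = 20 + Q)
(P(R(2), 14)*140)*(-62) = ((20 + 2**2)*140)*(-62) = ((20 + 4)*140)*(-62) = (24*140)*(-62) = 3360*(-62) = -208320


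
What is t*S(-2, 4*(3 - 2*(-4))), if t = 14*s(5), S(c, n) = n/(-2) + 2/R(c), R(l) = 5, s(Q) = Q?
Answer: -1512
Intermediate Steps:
S(c, n) = ⅖ - n/2 (S(c, n) = n/(-2) + 2/5 = n*(-½) + 2*(⅕) = -n/2 + ⅖ = ⅖ - n/2)
t = 70 (t = 14*5 = 70)
t*S(-2, 4*(3 - 2*(-4))) = 70*(⅖ - 2*(3 - 2*(-4))) = 70*(⅖ - 2*(3 + 8)) = 70*(⅖ - 2*11) = 70*(⅖ - ½*44) = 70*(⅖ - 22) = 70*(-108/5) = -1512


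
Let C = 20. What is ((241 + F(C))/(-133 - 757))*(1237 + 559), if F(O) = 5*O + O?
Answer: -324178/445 ≈ -728.49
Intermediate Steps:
F(O) = 6*O
((241 + F(C))/(-133 - 757))*(1237 + 559) = ((241 + 6*20)/(-133 - 757))*(1237 + 559) = ((241 + 120)/(-890))*1796 = (361*(-1/890))*1796 = -361/890*1796 = -324178/445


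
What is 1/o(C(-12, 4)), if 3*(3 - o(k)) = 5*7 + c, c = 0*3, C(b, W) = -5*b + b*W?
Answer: -3/26 ≈ -0.11538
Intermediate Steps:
C(b, W) = -5*b + W*b
c = 0
o(k) = -26/3 (o(k) = 3 - (5*7 + 0)/3 = 3 - (35 + 0)/3 = 3 - 1/3*35 = 3 - 35/3 = -26/3)
1/o(C(-12, 4)) = 1/(-26/3) = -3/26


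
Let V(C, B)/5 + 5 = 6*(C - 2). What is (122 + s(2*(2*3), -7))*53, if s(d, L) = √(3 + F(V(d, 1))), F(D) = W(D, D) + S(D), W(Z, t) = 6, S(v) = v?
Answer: 6466 + 106*√71 ≈ 7359.2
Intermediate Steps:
V(C, B) = -85 + 30*C (V(C, B) = -25 + 5*(6*(C - 2)) = -25 + 5*(6*(-2 + C)) = -25 + 5*(-12 + 6*C) = -25 + (-60 + 30*C) = -85 + 30*C)
F(D) = 6 + D
s(d, L) = √(-76 + 30*d) (s(d, L) = √(3 + (6 + (-85 + 30*d))) = √(3 + (-79 + 30*d)) = √(-76 + 30*d))
(122 + s(2*(2*3), -7))*53 = (122 + √(-76 + 30*(2*(2*3))))*53 = (122 + √(-76 + 30*(2*6)))*53 = (122 + √(-76 + 30*12))*53 = (122 + √(-76 + 360))*53 = (122 + √284)*53 = (122 + 2*√71)*53 = 6466 + 106*√71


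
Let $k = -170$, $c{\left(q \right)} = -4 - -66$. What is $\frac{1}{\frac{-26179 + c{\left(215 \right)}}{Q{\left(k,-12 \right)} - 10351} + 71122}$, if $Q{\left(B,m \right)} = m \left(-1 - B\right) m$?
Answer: $\frac{13985}{994615053} \approx 1.4061 \cdot 10^{-5}$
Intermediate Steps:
$c{\left(q \right)} = 62$ ($c{\left(q \right)} = -4 + 66 = 62$)
$Q{\left(B,m \right)} = m^{2} \left(-1 - B\right)$
$\frac{1}{\frac{-26179 + c{\left(215 \right)}}{Q{\left(k,-12 \right)} - 10351} + 71122} = \frac{1}{\frac{-26179 + 62}{\left(-12\right)^{2} \left(-1 - -170\right) - 10351} + 71122} = \frac{1}{- \frac{26117}{144 \left(-1 + 170\right) - 10351} + 71122} = \frac{1}{- \frac{26117}{144 \cdot 169 - 10351} + 71122} = \frac{1}{- \frac{26117}{24336 - 10351} + 71122} = \frac{1}{- \frac{26117}{13985} + 71122} = \frac{1}{\frac{994615053}{13985}} = \frac{13985}{994615053}$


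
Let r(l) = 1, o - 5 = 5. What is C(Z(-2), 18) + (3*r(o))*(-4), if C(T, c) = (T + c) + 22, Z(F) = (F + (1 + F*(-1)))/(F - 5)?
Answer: 195/7 ≈ 27.857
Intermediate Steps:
o = 10 (o = 5 + 5 = 10)
Z(F) = 1/(-5 + F) (Z(F) = (F + (1 - F))/(-5 + F) = 1/(-5 + F))
C(T, c) = 22 + T + c
C(Z(-2), 18) + (3*r(o))*(-4) = (22 + 1/(-5 - 2) + 18) + (3*1)*(-4) = (22 + 1/(-7) + 18) + 3*(-4) = (22 - ⅐ + 18) - 12 = 279/7 - 12 = 195/7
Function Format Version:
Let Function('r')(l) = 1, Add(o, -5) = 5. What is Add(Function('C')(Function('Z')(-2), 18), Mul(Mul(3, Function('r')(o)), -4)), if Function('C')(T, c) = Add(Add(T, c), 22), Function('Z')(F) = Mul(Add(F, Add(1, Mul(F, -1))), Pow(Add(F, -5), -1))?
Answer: Rational(195, 7) ≈ 27.857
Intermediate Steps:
o = 10 (o = Add(5, 5) = 10)
Function('Z')(F) = Pow(Add(-5, F), -1) (Function('Z')(F) = Mul(Add(F, Add(1, Mul(-1, F))), Pow(Add(-5, F), -1)) = Mul(1, Pow(Add(-5, F), -1)) = Pow(Add(-5, F), -1))
Function('C')(T, c) = Add(22, T, c)
Add(Function('C')(Function('Z')(-2), 18), Mul(Mul(3, Function('r')(o)), -4)) = Add(Add(22, Pow(Add(-5, -2), -1), 18), Mul(Mul(3, 1), -4)) = Add(Add(22, Pow(-7, -1), 18), Mul(3, -4)) = Add(Add(22, Rational(-1, 7), 18), -12) = Add(Rational(279, 7), -12) = Rational(195, 7)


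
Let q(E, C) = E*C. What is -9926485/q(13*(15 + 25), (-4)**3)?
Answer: 1985297/6656 ≈ 298.27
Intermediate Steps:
q(E, C) = C*E
-9926485/q(13*(15 + 25), (-4)**3) = -9926485*(-1/(832*(15 + 25))) = -9926485/((-832*40)) = -9926485/((-64*520)) = -9926485/(-33280) = -9926485*(-1/33280) = 1985297/6656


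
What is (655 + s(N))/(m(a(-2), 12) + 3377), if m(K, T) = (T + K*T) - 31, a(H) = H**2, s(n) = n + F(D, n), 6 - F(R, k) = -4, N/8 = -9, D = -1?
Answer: 593/3406 ≈ 0.17410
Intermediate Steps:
N = -72 (N = 8*(-9) = -72)
F(R, k) = 10 (F(R, k) = 6 - 1*(-4) = 6 + 4 = 10)
s(n) = 10 + n (s(n) = n + 10 = 10 + n)
m(K, T) = -31 + T + K*T
(655 + s(N))/(m(a(-2), 12) + 3377) = (655 + (10 - 72))/((-31 + 12 + (-2)**2*12) + 3377) = (655 - 62)/((-31 + 12 + 4*12) + 3377) = 593/((-31 + 12 + 48) + 3377) = 593/(29 + 3377) = 593/3406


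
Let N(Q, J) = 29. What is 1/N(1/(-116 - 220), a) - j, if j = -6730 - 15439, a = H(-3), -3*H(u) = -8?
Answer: 642902/29 ≈ 22169.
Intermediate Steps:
H(u) = 8/3 (H(u) = -⅓*(-8) = 8/3)
a = 8/3 ≈ 2.6667
j = -22169
1/N(1/(-116 - 220), a) - j = 1/29 - 1*(-22169) = 1/29 + 22169 = 642902/29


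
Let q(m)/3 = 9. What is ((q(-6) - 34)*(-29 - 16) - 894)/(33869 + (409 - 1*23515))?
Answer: -579/10763 ≈ -0.053795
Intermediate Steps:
q(m) = 27 (q(m) = 3*9 = 27)
((q(-6) - 34)*(-29 - 16) - 894)/(33869 + (409 - 1*23515)) = ((27 - 34)*(-29 - 16) - 894)/(33869 + (409 - 1*23515)) = (-7*(-45) - 894)/(33869 + (409 - 23515)) = (315 - 894)/(33869 - 23106) = -579/10763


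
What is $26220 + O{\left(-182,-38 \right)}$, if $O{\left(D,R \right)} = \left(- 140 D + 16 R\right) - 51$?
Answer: $51041$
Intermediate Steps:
$O{\left(D,R \right)} = -51 - 140 D + 16 R$
$26220 + O{\left(-182,-38 \right)} = 26220 - -24821 = 26220 + 24821 = 51041$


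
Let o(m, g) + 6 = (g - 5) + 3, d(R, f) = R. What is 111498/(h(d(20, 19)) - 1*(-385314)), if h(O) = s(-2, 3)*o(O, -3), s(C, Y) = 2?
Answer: 55749/192646 ≈ 0.28939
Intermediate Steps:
o(m, g) = -8 + g (o(m, g) = -6 + ((g - 5) + 3) = -6 + ((-5 + g) + 3) = -6 + (-2 + g) = -8 + g)
h(O) = -22 (h(O) = 2*(-8 - 3) = 2*(-11) = -22)
111498/(h(d(20, 19)) - 1*(-385314)) = 111498/(-22 - 1*(-385314)) = 111498/(-22 + 385314) = 111498/385292 = 111498*(1/385292) = 55749/192646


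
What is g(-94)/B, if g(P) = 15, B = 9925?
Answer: 3/1985 ≈ 0.0015113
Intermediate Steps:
g(-94)/B = 15/9925 = 15*(1/9925) = 3/1985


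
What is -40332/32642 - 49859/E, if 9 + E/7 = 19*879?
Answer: -3170024843/1907010924 ≈ -1.6623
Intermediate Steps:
E = 116844 (E = -63 + 7*(19*879) = -63 + 7*16701 = -63 + 116907 = 116844)
-40332/32642 - 49859/E = -40332/32642 - 49859/116844 = -40332*1/32642 - 49859*1/116844 = -20166/16321 - 49859/116844 = -3170024843/1907010924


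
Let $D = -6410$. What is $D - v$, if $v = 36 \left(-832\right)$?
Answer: $23542$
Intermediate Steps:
$v = -29952$
$D - v = -6410 - -29952 = -6410 + 29952 = 23542$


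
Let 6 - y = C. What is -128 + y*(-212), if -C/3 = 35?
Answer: -23660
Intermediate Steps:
C = -105 (C = -3*35 = -105)
y = 111 (y = 6 - 1*(-105) = 6 + 105 = 111)
-128 + y*(-212) = -128 + 111*(-212) = -128 - 23532 = -23660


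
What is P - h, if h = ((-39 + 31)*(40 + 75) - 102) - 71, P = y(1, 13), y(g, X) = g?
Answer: 1094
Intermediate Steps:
P = 1
h = -1093 (h = (-8*115 - 102) - 71 = (-920 - 102) - 71 = -1022 - 71 = -1093)
P - h = 1 - 1*(-1093) = 1 + 1093 = 1094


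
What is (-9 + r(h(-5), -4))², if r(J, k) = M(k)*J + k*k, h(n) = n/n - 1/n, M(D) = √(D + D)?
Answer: 937/25 + 168*I*√2/5 ≈ 37.48 + 47.518*I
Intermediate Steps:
M(D) = √2*√D (M(D) = √(2*D) = √2*√D)
h(n) = 1 - 1/n
r(J, k) = k² + J*√2*√k (r(J, k) = (√2*√k)*J + k*k = J*√2*√k + k² = k² + J*√2*√k)
(-9 + r(h(-5), -4))² = (-9 + ((-4)² + ((-1 - 5)/(-5))*√2*√(-4)))² = (-9 + (16 + (-⅕*(-6))*√2*(2*I)))² = (-9 + (16 + 6*√2*(2*I)/5))² = (-9 + (16 + 12*I*√2/5))² = (7 + 12*I*√2/5)²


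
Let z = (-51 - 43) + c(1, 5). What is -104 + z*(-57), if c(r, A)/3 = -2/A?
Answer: 26612/5 ≈ 5322.4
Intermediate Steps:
c(r, A) = -6/A (c(r, A) = 3*(-2/A) = -6/A)
z = -476/5 (z = (-51 - 43) - 6/5 = -94 - 6*1/5 = -94 - 6/5 = -476/5 ≈ -95.200)
-104 + z*(-57) = -104 - 476/5*(-57) = -104 + 27132/5 = 26612/5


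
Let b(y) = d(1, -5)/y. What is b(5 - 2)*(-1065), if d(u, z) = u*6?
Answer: -2130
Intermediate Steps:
d(u, z) = 6*u
b(y) = 6/y (b(y) = (6*1)/y = 6/y)
b(5 - 2)*(-1065) = (6/(5 - 2))*(-1065) = (6/3)*(-1065) = (6*(⅓))*(-1065) = 2*(-1065) = -2130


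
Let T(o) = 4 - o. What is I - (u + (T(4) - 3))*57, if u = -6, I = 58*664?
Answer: 39025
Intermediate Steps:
I = 38512
I - (u + (T(4) - 3))*57 = 38512 - (-6 + ((4 - 1*4) - 3))*57 = 38512 - (-6 + ((4 - 4) - 3))*57 = 38512 - (-6 + (0 - 3))*57 = 38512 - (-6 - 3)*57 = 38512 - (-9)*57 = 38512 - 1*(-513) = 38512 + 513 = 39025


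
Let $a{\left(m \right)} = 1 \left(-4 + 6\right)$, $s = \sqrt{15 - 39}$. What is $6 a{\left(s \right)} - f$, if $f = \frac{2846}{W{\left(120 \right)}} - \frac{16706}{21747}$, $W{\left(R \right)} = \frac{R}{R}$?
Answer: $- \frac{61614292}{21747} \approx -2833.2$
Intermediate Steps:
$s = 2 i \sqrt{6}$ ($s = \sqrt{-24} = 2 i \sqrt{6} \approx 4.899 i$)
$W{\left(R \right)} = 1$
$a{\left(m \right)} = 2$ ($a{\left(m \right)} = 1 \cdot 2 = 2$)
$f = \frac{61875256}{21747}$ ($f = \frac{2846}{1} - \frac{16706}{21747} = 2846 \cdot 1 - \frac{16706}{21747} = 2846 - \frac{16706}{21747} = \frac{61875256}{21747} \approx 2845.2$)
$6 a{\left(s \right)} - f = 6 \cdot 2 - \frac{61875256}{21747} = 12 - \frac{61875256}{21747} = - \frac{61614292}{21747}$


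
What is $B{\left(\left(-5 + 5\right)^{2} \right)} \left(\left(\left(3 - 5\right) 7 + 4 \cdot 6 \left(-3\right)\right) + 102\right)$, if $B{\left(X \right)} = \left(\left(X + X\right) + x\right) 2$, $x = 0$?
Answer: $0$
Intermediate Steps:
$B{\left(X \right)} = 4 X$ ($B{\left(X \right)} = \left(\left(X + X\right) + 0\right) 2 = \left(2 X + 0\right) 2 = 2 X 2 = 4 X$)
$B{\left(\left(-5 + 5\right)^{2} \right)} \left(\left(\left(3 - 5\right) 7 + 4 \cdot 6 \left(-3\right)\right) + 102\right) = 4 \left(-5 + 5\right)^{2} \left(\left(\left(3 - 5\right) 7 + 4 \cdot 6 \left(-3\right)\right) + 102\right) = 4 \cdot 0^{2} \left(\left(\left(-2\right) 7 + 24 \left(-3\right)\right) + 102\right) = 4 \cdot 0 \left(\left(-14 - 72\right) + 102\right) = 0 \left(-86 + 102\right) = 0 \cdot 16 = 0$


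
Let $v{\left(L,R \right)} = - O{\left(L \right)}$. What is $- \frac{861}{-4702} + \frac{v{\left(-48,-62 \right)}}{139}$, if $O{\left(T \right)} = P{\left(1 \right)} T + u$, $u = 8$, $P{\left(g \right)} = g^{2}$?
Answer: $\frac{307759}{653578} \approx 0.47088$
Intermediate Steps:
$O{\left(T \right)} = 8 + T$ ($O{\left(T \right)} = 1^{2} T + 8 = 1 T + 8 = T + 8 = 8 + T$)
$v{\left(L,R \right)} = -8 - L$ ($v{\left(L,R \right)} = - (8 + L) = -8 - L$)
$- \frac{861}{-4702} + \frac{v{\left(-48,-62 \right)}}{139} = - \frac{861}{-4702} + \frac{-8 - -48}{139} = \left(-861\right) \left(- \frac{1}{4702}\right) + \left(-8 + 48\right) \frac{1}{139} = \frac{861}{4702} + 40 \cdot \frac{1}{139} = \frac{861}{4702} + \frac{40}{139} = \frac{307759}{653578}$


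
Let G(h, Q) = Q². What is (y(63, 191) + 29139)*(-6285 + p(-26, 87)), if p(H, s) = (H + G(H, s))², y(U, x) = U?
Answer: 1661318249928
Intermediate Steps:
p(H, s) = (H + s²)²
(y(63, 191) + 29139)*(-6285 + p(-26, 87)) = (63 + 29139)*(-6285 + (-26 + 87²)²) = 29202*(-6285 + (-26 + 7569)²) = 29202*(-6285 + 7543²) = 29202*(-6285 + 56896849) = 29202*56890564 = 1661318249928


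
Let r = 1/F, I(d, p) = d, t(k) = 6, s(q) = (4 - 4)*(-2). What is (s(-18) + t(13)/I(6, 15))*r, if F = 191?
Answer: 1/191 ≈ 0.0052356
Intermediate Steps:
s(q) = 0 (s(q) = 0*(-2) = 0)
r = 1/191 ≈ 0.0052356
(s(-18) + t(13)/I(6, 15))*r = (0 + 6/6)*(1/191) = (0 + 6*(⅙))*(1/191) = (0 + 1)*(1/191) = 1*(1/191) = 1/191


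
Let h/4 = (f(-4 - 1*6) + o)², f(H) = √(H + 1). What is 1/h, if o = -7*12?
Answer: 87/2464900 + 14*I/5546025 ≈ 3.5296e-5 + 2.5243e-6*I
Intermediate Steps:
o = -84
f(H) = √(1 + H)
h = 4*(-84 + 3*I)² (h = 4*(√(1 + (-4 - 1*6)) - 84)² = 4*(√(1 + (-4 - 6)) - 84)² = 4*(√(1 - 10) - 84)² = 4*(√(-9) - 84)² = 4*(3*I - 84)² = 4*(-84 + 3*I)² ≈ 28188.0 - 2016.0*I)
1/h = 1/(28188 - 2016*I) = (28188 + 2016*I)/798627600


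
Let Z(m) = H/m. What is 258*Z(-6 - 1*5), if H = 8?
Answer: -2064/11 ≈ -187.64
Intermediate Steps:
Z(m) = 8/m
258*Z(-6 - 1*5) = 258*(8/(-6 - 1*5)) = 258*(8/(-6 - 5)) = 258*(8/(-11)) = 258*(8*(-1/11)) = 258*(-8/11) = -2064/11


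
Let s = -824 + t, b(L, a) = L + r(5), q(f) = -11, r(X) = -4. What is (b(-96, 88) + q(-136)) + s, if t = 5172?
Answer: 4237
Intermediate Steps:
b(L, a) = -4 + L (b(L, a) = L - 4 = -4 + L)
s = 4348 (s = -824 + 5172 = 4348)
(b(-96, 88) + q(-136)) + s = ((-4 - 96) - 11) + 4348 = (-100 - 11) + 4348 = -111 + 4348 = 4237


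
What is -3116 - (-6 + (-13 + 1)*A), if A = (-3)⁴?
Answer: -2138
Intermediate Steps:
A = 81
-3116 - (-6 + (-13 + 1)*A) = -3116 - (-6 + (-13 + 1)*81) = -3116 - (-6 - 12*81) = -3116 - (-6 - 972) = -3116 - 1*(-978) = -3116 + 978 = -2138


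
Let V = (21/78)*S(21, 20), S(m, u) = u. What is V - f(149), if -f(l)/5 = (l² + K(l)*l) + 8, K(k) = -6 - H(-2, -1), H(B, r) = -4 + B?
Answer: 1443655/13 ≈ 1.1105e+5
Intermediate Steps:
K(k) = 0 (K(k) = -6 - (-4 - 2) = -6 - 1*(-6) = -6 + 6 = 0)
f(l) = -40 - 5*l² (f(l) = -5*((l² + 0*l) + 8) = -5*((l² + 0) + 8) = -5*(l² + 8) = -5*(8 + l²) = -40 - 5*l²)
V = 70/13 (V = (21/78)*20 = (21*(1/78))*20 = (7/26)*20 = 70/13 ≈ 5.3846)
V - f(149) = 70/13 - (-40 - 5*149²) = 70/13 - (-40 - 5*22201) = 70/13 - (-40 - 111005) = 70/13 - 1*(-111045) = 70/13 + 111045 = 1443655/13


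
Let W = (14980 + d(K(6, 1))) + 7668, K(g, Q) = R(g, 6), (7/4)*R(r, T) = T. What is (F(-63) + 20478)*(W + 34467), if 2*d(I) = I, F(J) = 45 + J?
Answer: 8180255820/7 ≈ 1.1686e+9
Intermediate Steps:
R(r, T) = 4*T/7
K(g, Q) = 24/7 (K(g, Q) = (4/7)*6 = 24/7)
d(I) = I/2
W = 158548/7 (W = (14980 + (½)*(24/7)) + 7668 = (14980 + 12/7) + 7668 = 104872/7 + 7668 = 158548/7 ≈ 22650.)
(F(-63) + 20478)*(W + 34467) = ((45 - 63) + 20478)*(158548/7 + 34467) = (-18 + 20478)*(399817/7) = 20460*(399817/7) = 8180255820/7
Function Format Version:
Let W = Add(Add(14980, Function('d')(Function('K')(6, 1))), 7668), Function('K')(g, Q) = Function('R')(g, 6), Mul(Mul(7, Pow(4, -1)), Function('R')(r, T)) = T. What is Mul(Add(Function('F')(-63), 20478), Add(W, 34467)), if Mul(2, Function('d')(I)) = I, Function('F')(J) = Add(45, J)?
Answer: Rational(8180255820, 7) ≈ 1.1686e+9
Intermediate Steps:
Function('R')(r, T) = Mul(Rational(4, 7), T)
Function('K')(g, Q) = Rational(24, 7) (Function('K')(g, Q) = Mul(Rational(4, 7), 6) = Rational(24, 7))
Function('d')(I) = Mul(Rational(1, 2), I)
W = Rational(158548, 7) (W = Add(Add(14980, Mul(Rational(1, 2), Rational(24, 7))), 7668) = Add(Add(14980, Rational(12, 7)), 7668) = Add(Rational(104872, 7), 7668) = Rational(158548, 7) ≈ 22650.)
Mul(Add(Function('F')(-63), 20478), Add(W, 34467)) = Mul(Add(Add(45, -63), 20478), Add(Rational(158548, 7), 34467)) = Mul(Add(-18, 20478), Rational(399817, 7)) = Mul(20460, Rational(399817, 7)) = Rational(8180255820, 7)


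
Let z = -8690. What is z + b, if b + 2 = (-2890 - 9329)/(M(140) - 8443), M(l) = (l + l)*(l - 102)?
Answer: -19108543/2197 ≈ -8697.6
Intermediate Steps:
M(l) = 2*l*(-102 + l) (M(l) = (2*l)*(-102 + l) = 2*l*(-102 + l))
b = -16613/2197 (b = -2 + (-2890 - 9329)/(2*140*(-102 + 140) - 8443) = -2 - 12219/(2*140*38 - 8443) = -2 - 12219/(10640 - 8443) = -2 - 12219/2197 = -16613/2197 ≈ -7.5617)
z + b = -8690 - 16613/2197 = -19108543/2197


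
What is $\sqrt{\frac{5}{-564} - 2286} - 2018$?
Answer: $-2018 + \frac{i \sqrt{181792569}}{282} \approx -2018.0 + 47.812 i$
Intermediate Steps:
$\sqrt{\frac{5}{-564} - 2286} - 2018 = \sqrt{5 \left(- \frac{1}{564}\right) - 2286} - 2018 = \sqrt{- \frac{5}{564} - 2286} - 2018 = \sqrt{- \frac{1289309}{564}} - 2018 = \frac{i \sqrt{181792569}}{282} - 2018 = -2018 + \frac{i \sqrt{181792569}}{282}$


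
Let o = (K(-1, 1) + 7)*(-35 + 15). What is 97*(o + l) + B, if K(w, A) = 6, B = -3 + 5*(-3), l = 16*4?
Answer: -19030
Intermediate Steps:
l = 64
B = -18 (B = -3 - 15 = -18)
o = -260 (o = (6 + 7)*(-35 + 15) = 13*(-20) = -260)
97*(o + l) + B = 97*(-260 + 64) - 18 = 97*(-196) - 18 = -19012 - 18 = -19030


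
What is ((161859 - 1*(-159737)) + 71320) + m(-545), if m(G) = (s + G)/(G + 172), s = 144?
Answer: 146558069/373 ≈ 3.9292e+5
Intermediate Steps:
m(G) = (144 + G)/(172 + G) (m(G) = (144 + G)/(G + 172) = (144 + G)/(172 + G))
((161859 - 1*(-159737)) + 71320) + m(-545) = ((161859 - 1*(-159737)) + 71320) + (144 - 545)/(172 - 545) = ((161859 + 159737) + 71320) - 401/(-373) = (321596 + 71320) - 1/373*(-401) = 392916 + 401/373 = 146558069/373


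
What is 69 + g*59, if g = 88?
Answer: 5261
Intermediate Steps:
69 + g*59 = 69 + 88*59 = 69 + 5192 = 5261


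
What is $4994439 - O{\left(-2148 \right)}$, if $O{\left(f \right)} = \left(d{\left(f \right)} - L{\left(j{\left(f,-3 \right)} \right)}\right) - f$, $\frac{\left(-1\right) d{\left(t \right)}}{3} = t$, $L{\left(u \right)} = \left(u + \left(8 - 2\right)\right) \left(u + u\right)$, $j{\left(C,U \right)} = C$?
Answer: $14187879$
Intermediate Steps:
$L{\left(u \right)} = 2 u \left(6 + u\right)$ ($L{\left(u \right)} = \left(u + \left(8 - 2\right)\right) 2 u = \left(u + 6\right) 2 u = \left(6 + u\right) 2 u = 2 u \left(6 + u\right)$)
$d{\left(t \right)} = - 3 t$
$O{\left(f \right)} = - 4 f - 2 f \left(6 + f\right)$ ($O{\left(f \right)} = \left(- 3 f - 2 f \left(6 + f\right)\right) - f = - 4 f - 2 f \left(6 + f\right)$)
$4994439 - O{\left(-2148 \right)} = 4994439 - 2 \left(-2148\right) \left(-8 - -2148\right) = 4994439 - 2 \left(-2148\right) \left(-8 + 2148\right) = 4994439 - 2 \left(-2148\right) 2140 = 4994439 - -9193440 = 4994439 + 9193440 = 14187879$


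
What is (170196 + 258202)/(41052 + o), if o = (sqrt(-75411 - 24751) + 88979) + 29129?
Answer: 34091912840/12666002881 - 214199*I*sqrt(100162)/12666002881 ≈ 2.6916 - 0.0053522*I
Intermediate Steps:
o = 118108 + I*sqrt(100162) (o = (sqrt(-100162) + 88979) + 29129 = (I*sqrt(100162) + 88979) + 29129 = (88979 + I*sqrt(100162)) + 29129 = 118108 + I*sqrt(100162) ≈ 1.1811e+5 + 316.48*I)
(170196 + 258202)/(41052 + o) = (170196 + 258202)/(41052 + (118108 + I*sqrt(100162))) = 428398/(159160 + I*sqrt(100162))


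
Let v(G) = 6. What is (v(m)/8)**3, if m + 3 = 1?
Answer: 27/64 ≈ 0.42188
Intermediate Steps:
m = -2 (m = -3 + 1 = -2)
(v(m)/8)**3 = (6/8)**3 = (6*(1/8))**3 = (3/4)**3 = 27/64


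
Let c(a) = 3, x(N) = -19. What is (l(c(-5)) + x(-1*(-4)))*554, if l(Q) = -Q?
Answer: -12188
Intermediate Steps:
(l(c(-5)) + x(-1*(-4)))*554 = (-1*3 - 19)*554 = (-3 - 19)*554 = -22*554 = -12188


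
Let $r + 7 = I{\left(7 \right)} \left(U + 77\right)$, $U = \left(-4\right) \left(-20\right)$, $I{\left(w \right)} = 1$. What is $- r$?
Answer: $-150$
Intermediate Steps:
$U = 80$
$r = 150$ ($r = -7 + 1 \left(80 + 77\right) = -7 + 1 \cdot 157 = -7 + 157 = 150$)
$- r = \left(-1\right) 150 = -150$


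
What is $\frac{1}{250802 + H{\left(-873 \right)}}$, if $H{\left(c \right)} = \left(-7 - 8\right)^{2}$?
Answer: $\frac{1}{251027} \approx 3.9836 \cdot 10^{-6}$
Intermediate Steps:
$H{\left(c \right)} = 225$ ($H{\left(c \right)} = \left(-15\right)^{2} = 225$)
$\frac{1}{250802 + H{\left(-873 \right)}} = \frac{1}{250802 + 225} = \frac{1}{251027}$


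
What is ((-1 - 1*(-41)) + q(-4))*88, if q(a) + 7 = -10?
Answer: 2024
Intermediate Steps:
q(a) = -17 (q(a) = -7 - 10 = -17)
((-1 - 1*(-41)) + q(-4))*88 = ((-1 - 1*(-41)) - 17)*88 = ((-1 + 41) - 17)*88 = (40 - 17)*88 = 23*88 = 2024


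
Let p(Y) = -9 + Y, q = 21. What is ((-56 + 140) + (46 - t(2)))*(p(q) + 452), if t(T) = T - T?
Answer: 60320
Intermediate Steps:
t(T) = 0
((-56 + 140) + (46 - t(2)))*(p(q) + 452) = ((-56 + 140) + (46 - 1*0))*((-9 + 21) + 452) = (84 + (46 + 0))*(12 + 452) = (84 + 46)*464 = 130*464 = 60320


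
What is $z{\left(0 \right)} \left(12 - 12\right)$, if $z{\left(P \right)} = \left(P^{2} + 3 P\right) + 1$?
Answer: $0$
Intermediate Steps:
$z{\left(P \right)} = 1 + P^{2} + 3 P$
$z{\left(0 \right)} \left(12 - 12\right) = \left(1 + 0^{2} + 3 \cdot 0\right) \left(12 - 12\right) = \left(1 + 0 + 0\right) 0 = 1 \cdot 0 = 0$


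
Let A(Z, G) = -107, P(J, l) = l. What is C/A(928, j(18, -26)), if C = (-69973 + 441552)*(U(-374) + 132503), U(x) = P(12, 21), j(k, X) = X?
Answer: -49243135396/107 ≈ -4.6022e+8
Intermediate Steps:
U(x) = 21
C = 49243135396 (C = (-69973 + 441552)*(21 + 132503) = 371579*132524 = 49243135396)
C/A(928, j(18, -26)) = 49243135396/(-107) = 49243135396*(-1/107) = -49243135396/107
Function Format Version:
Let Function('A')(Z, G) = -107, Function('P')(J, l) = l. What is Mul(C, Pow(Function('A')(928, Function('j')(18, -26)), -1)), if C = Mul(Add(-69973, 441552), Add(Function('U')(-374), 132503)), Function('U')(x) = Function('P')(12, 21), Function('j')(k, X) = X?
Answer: Rational(-49243135396, 107) ≈ -4.6022e+8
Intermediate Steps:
Function('U')(x) = 21
C = 49243135396 (C = Mul(Add(-69973, 441552), Add(21, 132503)) = Mul(371579, 132524) = 49243135396)
Mul(C, Pow(Function('A')(928, Function('j')(18, -26)), -1)) = Mul(49243135396, Pow(-107, -1)) = Mul(49243135396, Rational(-1, 107)) = Rational(-49243135396, 107)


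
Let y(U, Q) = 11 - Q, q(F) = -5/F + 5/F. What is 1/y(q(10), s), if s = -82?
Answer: 1/93 ≈ 0.010753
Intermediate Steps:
q(F) = 0
1/y(q(10), s) = 1/(11 - 1*(-82)) = 1/(11 + 82) = 1/93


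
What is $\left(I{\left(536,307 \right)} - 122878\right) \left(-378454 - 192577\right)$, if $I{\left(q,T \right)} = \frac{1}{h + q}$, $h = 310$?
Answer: $\frac{59361405975397}{846} \approx 7.0167 \cdot 10^{10}$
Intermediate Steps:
$I{\left(q,T \right)} = \frac{1}{310 + q}$
$\left(I{\left(536,307 \right)} - 122878\right) \left(-378454 - 192577\right) = \left(\frac{1}{310 + 536} - 122878\right) \left(-378454 - 192577\right) = \left(\frac{1}{846} - 122878\right) \left(-571031\right) = \left(- \frac{103954787}{846}\right) \left(-571031\right) = \frac{59361405975397}{846}$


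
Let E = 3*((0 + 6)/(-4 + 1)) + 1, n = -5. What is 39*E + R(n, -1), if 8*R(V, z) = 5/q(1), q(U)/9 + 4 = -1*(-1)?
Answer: -42125/216 ≈ -195.02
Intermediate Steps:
q(U) = -27 (q(U) = -36 + 9*(-1*(-1)) = -36 + 9*1 = -36 + 9 = -27)
R(V, z) = -5/216 (R(V, z) = (5/(-27))/8 = (5*(-1/27))/8 = (⅛)*(-5/27) = -5/216)
E = -5 (E = 3*(6/(-3)) + 1 = 3*(6*(-⅓)) + 1 = 3*(-2) + 1 = -6 + 1 = -5)
39*E + R(n, -1) = 39*(-5) - 5/216 = -195 - 5/216 = -42125/216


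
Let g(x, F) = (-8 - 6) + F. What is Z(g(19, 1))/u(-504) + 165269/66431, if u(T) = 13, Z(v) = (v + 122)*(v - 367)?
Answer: -2749423523/863603 ≈ -3183.7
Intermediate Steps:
g(x, F) = -14 + F
Z(v) = (-367 + v)*(122 + v) (Z(v) = (122 + v)*(-367 + v) = (-367 + v)*(122 + v))
Z(g(19, 1))/u(-504) + 165269/66431 = (-44774 + (-14 + 1)**2 - 245*(-14 + 1))/13 + 165269/66431 = (-44774 + (-13)**2 - 245*(-13))*(1/13) + 165269*(1/66431) = (-44774 + 169 + 3185)*(1/13) + 165269/66431 = -41420*1/13 + 165269/66431 = -41420/13 + 165269/66431 = -2749423523/863603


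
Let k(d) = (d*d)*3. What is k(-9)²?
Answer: 59049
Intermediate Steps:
k(d) = 3*d² (k(d) = d²*3 = 3*d²)
k(-9)² = (3*(-9)²)² = (3*81)² = 243² = 59049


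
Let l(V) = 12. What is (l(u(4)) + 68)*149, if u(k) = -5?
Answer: 11920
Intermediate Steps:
(l(u(4)) + 68)*149 = (12 + 68)*149 = 80*149 = 11920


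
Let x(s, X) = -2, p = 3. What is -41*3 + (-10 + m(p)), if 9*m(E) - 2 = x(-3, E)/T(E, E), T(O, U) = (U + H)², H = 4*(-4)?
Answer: -67319/507 ≈ -132.78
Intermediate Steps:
H = -16
T(O, U) = (-16 + U)² (T(O, U) = (U - 16)² = (-16 + U)²)
m(E) = 2/9 - 2/(9*(-16 + E)²) (m(E) = 2/9 + (-2/(-16 + E)²)/9 = 2/9 - 2/(9*(-16 + E)²))
-41*3 + (-10 + m(p)) = -41*3 + (-10 + (2/9 - 2/(9*(-16 + 3)²))) = -123 + (-10 + (2/9 - 2/9/(-13)²)) = -123 + (-10 + (2/9 - 2/9*1/169)) = -123 + (-10 + (2/9 - 2/1521)) = -123 + (-10 + 112/507) = -123 - 4958/507 = -67319/507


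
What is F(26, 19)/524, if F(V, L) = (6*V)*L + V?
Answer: 1495/262 ≈ 5.7061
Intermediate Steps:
F(V, L) = V + 6*L*V (F(V, L) = 6*L*V + V = V + 6*L*V)
F(26, 19)/524 = (26*(1 + 6*19))/524 = (26*(1 + 114))*(1/524) = (26*115)*(1/524) = 2990*(1/524) = 1495/262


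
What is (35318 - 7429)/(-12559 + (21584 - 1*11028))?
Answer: -27889/2003 ≈ -13.924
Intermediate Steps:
(35318 - 7429)/(-12559 + (21584 - 1*11028)) = 27889/(-12559 + (21584 - 11028)) = 27889/(-12559 + 10556) = 27889/(-2003) = 27889*(-1/2003) = -27889/2003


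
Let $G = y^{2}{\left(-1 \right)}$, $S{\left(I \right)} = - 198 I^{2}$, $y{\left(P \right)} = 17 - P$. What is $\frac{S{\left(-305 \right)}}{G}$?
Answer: $- \frac{1023275}{18} \approx -56849.0$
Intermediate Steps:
$G = 324$ ($G = \left(17 - -1\right)^{2} = \left(17 + 1\right)^{2} = 18^{2} = 324$)
$\frac{S{\left(-305 \right)}}{G} = \frac{\left(-198\right) \left(-305\right)^{2}}{324} = \left(-198\right) 93025 \cdot \frac{1}{324} = \left(-18418950\right) \frac{1}{324} = - \frac{1023275}{18}$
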